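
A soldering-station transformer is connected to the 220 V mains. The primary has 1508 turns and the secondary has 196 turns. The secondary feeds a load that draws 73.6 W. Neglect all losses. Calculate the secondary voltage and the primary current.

V_s ≈ 28.6 V, I_p ≈ 0.335 A

V_s = V_p × N_s/N_p = 220 × 196/1508 = 28.594 V.
I_s = P/V_s = 73.6/28.594 = 2.5740 A.
I_p = I_s × N_s/N_p = 2.5740 × 196/1508 = 0.335 A.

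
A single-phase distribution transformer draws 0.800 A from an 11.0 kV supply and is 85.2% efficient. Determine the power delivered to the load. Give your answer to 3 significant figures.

P_in = V_p I_p = 11000 × 0.800 = 8800.0 W.
P_out = η P_in = 0.852 × 8800.0 = 7500 W.

P_out ≈ 7500 W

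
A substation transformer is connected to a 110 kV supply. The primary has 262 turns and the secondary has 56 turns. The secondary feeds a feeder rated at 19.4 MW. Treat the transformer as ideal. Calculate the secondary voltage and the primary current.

V_s ≈ 23500 V, I_p ≈ 176 A

V_s = V_p × N_s/N_p = 110000 × 56/262 = 23511 V.
I_s = P/V_s = 1.94×10^7/23511 = 825.13 A.
I_p = I_s × N_s/N_p = 825.13 × 56/262 = 176 A.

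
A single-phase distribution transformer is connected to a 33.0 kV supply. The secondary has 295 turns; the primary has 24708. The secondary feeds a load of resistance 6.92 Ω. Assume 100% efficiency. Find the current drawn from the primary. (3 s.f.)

V_s = V_p × N_s/N_p = 33000 × 295/24708 = 394.00 V.
I_s = V_s/R = 394.00/6.92 = 56.937 A.
For an ideal transformer I_p N_p = I_s N_s, so I_p = 56.937 × 295/24708 = 0.680 A.

I_p ≈ 0.680 A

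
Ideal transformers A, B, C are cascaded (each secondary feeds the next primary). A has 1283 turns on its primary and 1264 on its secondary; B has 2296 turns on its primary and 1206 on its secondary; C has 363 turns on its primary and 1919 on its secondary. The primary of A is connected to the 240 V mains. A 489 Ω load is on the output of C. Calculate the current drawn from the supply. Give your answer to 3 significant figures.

After A: V = 240.00 × 1264/1283 = 236.45 V.
After B: V = 236.45 × 1206/2296 = 124.20 V.
After C: V = 124.20 × 1919/363 = 656.56 V.
I_load = 656.56/489 = 1.3427 A, so P_out = 656.56 × 1.3427 = 881.54 W.
All ideal ⇒ P_in = P_out, so I_supply = 881.54/240 = 3.67 A.

I_supply ≈ 3.67 A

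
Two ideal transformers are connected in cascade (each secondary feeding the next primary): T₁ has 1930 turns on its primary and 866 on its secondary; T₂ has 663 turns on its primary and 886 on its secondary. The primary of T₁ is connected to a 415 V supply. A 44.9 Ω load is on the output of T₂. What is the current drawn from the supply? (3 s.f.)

I_supply ≈ 3.32 A

Secondary of T₁: V = 415.00 × 866/1930 = 186.21 V.
Secondary of T₂: V = 186.21 × 886/663 = 248.84 V.
I_load = 248.84/44.9 = 5.5422 A, so P_out = 248.84 × 5.5422 = 1379.1 W.
All ideal ⇒ P_in = P_out, so I_supply = 1379.1/415 = 3.32 A.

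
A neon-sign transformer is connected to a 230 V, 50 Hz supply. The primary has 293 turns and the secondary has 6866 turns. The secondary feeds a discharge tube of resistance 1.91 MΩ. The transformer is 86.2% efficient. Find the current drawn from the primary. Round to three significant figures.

I_p ≈ 0.0767 A

V_s = 230 × 6866/293 = 5389.7 V.
I_s = V_s/R = 5389.7/(1.91×10^6) = 0.0028218 A.
P_out = V_s I_s = 5389.7 × 0.0028218 = 15.209 W.
P_in = P_out/η = 15.209/0.862 = 17.644 W.
I_p = P_in/V_p = 17.644/230 = 0.0767 A.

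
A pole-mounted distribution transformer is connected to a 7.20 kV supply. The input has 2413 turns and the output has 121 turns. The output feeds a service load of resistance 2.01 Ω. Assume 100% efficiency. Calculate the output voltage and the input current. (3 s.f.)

V_out = V_in × N_out/N_in = 7200 × 121/2413 = 361.04 V.
I_out = V_out/R = 361.04/2.01 = 179.62 A.
I_in = I_out × N_out/N_in = 179.62 × 121/2413 = 9.01 A.

V_out ≈ 361 V, I_in ≈ 9.01 A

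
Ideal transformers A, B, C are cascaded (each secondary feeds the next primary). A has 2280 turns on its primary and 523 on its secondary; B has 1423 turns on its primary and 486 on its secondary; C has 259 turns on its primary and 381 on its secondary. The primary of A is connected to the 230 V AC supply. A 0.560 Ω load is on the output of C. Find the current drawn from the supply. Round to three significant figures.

I_supply ≈ 5.45 A

After A: V = 230.00 × 523/2280 = 52.759 V.
After B: V = 52.759 × 486/1423 = 18.019 V.
After C: V = 18.019 × 381/259 = 26.506 V.
I_load = 26.506/0.560 = 47.333 A, so P_out = 26.506 × 47.333 = 1254.6 W.
All ideal ⇒ P_in = P_out, so I_supply = 1254.6/230 = 5.45 A.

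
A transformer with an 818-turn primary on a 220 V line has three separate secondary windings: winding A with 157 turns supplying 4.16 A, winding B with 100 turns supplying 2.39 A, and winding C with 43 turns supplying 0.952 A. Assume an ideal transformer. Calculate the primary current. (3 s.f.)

I_p ≈ 1.14 A

V_A = 220 × 157/818 = 42.225 V; V_B = 220 × 100/818 = 26.895 V; V_C = 220 × 43/818 = 11.565 V.
P_out = V_A I_A + V_B I_B + V_C I_C = 42.225×4.16 + 26.895×2.39 + 11.565×0.952 = 175.66 + 64.279 + 11.010 = 250.94 W.
Ideal ⇒ P_in = P_out, so I_p = P_out/V_p = 250.94/220 = 1.14 A.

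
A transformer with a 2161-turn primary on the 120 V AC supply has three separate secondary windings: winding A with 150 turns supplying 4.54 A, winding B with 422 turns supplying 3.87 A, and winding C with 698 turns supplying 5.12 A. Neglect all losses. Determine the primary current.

V_A = 120 × 150/2161 = 8.3295 V; V_B = 120 × 422/2161 = 23.434 V; V_C = 120 × 698/2161 = 38.760 V.
P_out = V_A I_A + V_B I_B + V_C I_C = 8.3295×4.54 + 23.434×3.87 + 38.760×5.12 = 37.816 + 90.688 + 198.45 = 326.95 W.
Ideal ⇒ P_in = P_out, so I_p = P_out/V_p = 326.95/120 = 2.72 A.

I_p ≈ 2.72 A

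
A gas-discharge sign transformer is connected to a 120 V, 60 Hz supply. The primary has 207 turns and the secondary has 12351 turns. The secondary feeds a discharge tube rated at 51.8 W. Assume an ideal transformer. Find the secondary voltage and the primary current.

V_s = V_p × N_s/N_p = 120 × 12351/207 = 7160.0 V.
I_s = P/V_s = 51.8/7160.0 = 0.0072346 A.
I_p = I_s × N_s/N_p = 0.0072346 × 12351/207 = 0.432 A.

V_s ≈ 7160 V, I_p ≈ 0.432 A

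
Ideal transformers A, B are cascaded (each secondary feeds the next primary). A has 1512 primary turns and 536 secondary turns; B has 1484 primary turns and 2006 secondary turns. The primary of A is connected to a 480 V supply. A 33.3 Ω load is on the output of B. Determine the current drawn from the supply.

Secondary of A: V = 480.00 × 536/1512 = 170.16 V.
Secondary of B: V = 170.16 × 2006/1484 = 230.01 V.
I_load = 230.01/33.3 = 6.9073 A, so P_out = 230.01 × 6.9073 = 1588.8 W.
All ideal ⇒ P_in = P_out, so I_supply = 1588.8/480 = 3.31 A.

I_supply ≈ 3.31 A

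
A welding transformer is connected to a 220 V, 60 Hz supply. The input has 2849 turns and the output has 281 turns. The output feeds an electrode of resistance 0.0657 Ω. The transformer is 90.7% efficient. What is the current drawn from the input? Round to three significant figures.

V_out = 220 × 281/2849 = 21.699 V.
I_out = V_out/R = 21.699/0.0657 = 330.27 A.
P_out = V_out I_out = 21.699 × 330.27 = 7166.5 W.
P_in = P_out/η = 7166.5/0.907 = 7901.3 W.
I_in = P_in/V_in = 7901.3/220 = 35.9 A.

I_in ≈ 35.9 A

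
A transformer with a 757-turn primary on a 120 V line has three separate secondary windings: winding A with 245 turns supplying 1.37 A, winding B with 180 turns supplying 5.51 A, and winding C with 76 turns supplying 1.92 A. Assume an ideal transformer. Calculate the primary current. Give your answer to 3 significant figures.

V_A = 120 × 245/757 = 38.838 V; V_B = 120 × 180/757 = 28.534 V; V_C = 120 × 76/757 = 12.048 V.
P_out = V_A I_A + V_B I_B + V_C I_C = 38.838×1.37 + 28.534×5.51 + 12.048×1.92 = 53.207 + 157.22 + 23.131 = 233.56 W.
Ideal ⇒ P_in = P_out, so I_p = P_out/V_p = 233.56/120 = 1.95 A.

I_p ≈ 1.95 A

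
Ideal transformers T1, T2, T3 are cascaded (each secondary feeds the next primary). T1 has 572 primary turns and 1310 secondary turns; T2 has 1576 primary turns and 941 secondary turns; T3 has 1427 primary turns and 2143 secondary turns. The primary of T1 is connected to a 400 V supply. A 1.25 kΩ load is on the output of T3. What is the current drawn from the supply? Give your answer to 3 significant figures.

Secondary of T1: V = 400.00 × 1310/572 = 916.08 V.
Secondary of T2: V = 916.08 × 941/1576 = 546.98 V.
Secondary of T3: V = 546.98 × 2143/1427 = 821.42 V.
I_load = 821.42/1250 = 0.65714 A, so P_out = 821.42 × 0.65714 = 539.79 W.
All ideal ⇒ P_in = P_out, so I_supply = 539.79/400 = 1.35 A.

I_supply ≈ 1.35 A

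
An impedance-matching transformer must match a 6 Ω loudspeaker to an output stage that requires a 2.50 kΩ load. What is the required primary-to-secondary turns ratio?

Z_p/Z_s = (N_p/N_s)², so N_p/N_s = √(2500/6) = √417 = 20.4.

N_p/N_s ≈ 20.4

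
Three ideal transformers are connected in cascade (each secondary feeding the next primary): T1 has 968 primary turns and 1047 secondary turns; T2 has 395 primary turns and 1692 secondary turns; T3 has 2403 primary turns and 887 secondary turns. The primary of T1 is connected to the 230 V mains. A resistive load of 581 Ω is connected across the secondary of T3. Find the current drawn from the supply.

I_supply ≈ 1.16 A

After T1: V = 230.00 × 1047/968 = 248.77 V.
After T2: V = 248.77 × 1692/395 = 1065.6 V.
After T3: V = 1065.6 × 887/2403 = 393.34 V.
I_load = 393.34/581 = 0.67701 A, so P_out = 393.34 × 0.67701 = 266.30 W.
All ideal ⇒ P_in = P_out, so I_supply = 266.30/230 = 1.16 A.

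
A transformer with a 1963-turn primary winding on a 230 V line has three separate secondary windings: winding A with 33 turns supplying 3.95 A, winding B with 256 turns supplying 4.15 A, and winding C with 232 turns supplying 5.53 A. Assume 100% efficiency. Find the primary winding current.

V_A = 230 × 33/1963 = 3.8665 V; V_B = 230 × 256/1963 = 29.995 V; V_C = 230 × 232/1963 = 27.183 V.
P_out = V_A I_A + V_B I_B + V_C I_C = 3.8665×3.95 + 29.995×4.15 + 27.183×5.53 = 15.273 + 124.48 + 150.32 = 290.07 W.
Ideal ⇒ P_in = P_out, so I_p = P_out/V_p = 290.07/230 = 1.26 A.

I_p ≈ 1.26 A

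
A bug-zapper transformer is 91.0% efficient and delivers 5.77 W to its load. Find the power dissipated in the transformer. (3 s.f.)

P_loss ≈ 0.571 W

P_in = P_out/η = 5.77/0.910 = 6.34066 W.
P_loss = P_in − P_out = 6.34066 − 5.77 = 0.571 W.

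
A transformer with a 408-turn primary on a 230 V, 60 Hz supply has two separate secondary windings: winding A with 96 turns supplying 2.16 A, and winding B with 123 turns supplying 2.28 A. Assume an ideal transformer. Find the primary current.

I_p ≈ 1.20 A

V_A = 230 × 96/408 = 54.118 V; V_B = 230 × 123/408 = 69.338 V.
P_out = V_A I_A + V_B I_B = 54.118×2.16 + 69.338×2.28 = 116.89 + 158.09 = 274.99 W.
Ideal ⇒ P_in = P_out, so I_p = P_out/V_p = 274.99/230 = 1.20 A.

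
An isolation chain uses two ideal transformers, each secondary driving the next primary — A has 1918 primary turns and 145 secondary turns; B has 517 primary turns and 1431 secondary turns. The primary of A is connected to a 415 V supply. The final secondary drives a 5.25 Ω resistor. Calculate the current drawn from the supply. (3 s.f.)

After A: V = 415.00 × 145/1918 = 31.374 V.
After B: V = 31.374 × 1431/517 = 86.839 V.
I_load = 86.839/5.25 = 16.541 A, so P_out = 86.839 × 16.541 = 1436.4 W.
All ideal ⇒ P_in = P_out, so I_supply = 1436.4/415 = 3.46 A.

I_supply ≈ 3.46 A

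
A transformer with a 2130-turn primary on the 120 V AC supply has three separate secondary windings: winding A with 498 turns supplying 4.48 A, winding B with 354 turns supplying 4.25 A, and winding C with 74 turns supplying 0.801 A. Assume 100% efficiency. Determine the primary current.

V_A = 120 × 498/2130 = 28.056 V; V_B = 120 × 354/2130 = 19.944 V; V_C = 120 × 74/2130 = 4.1690 V.
P_out = V_A I_A + V_B I_B + V_C I_C = 28.056×4.48 + 19.944×4.25 + 4.1690×0.801 = 125.69 + 84.761 + 3.3394 = 213.79 W.
Ideal ⇒ P_in = P_out, so I_p = P_out/V_p = 213.79/120 = 1.78 A.

I_p ≈ 1.78 A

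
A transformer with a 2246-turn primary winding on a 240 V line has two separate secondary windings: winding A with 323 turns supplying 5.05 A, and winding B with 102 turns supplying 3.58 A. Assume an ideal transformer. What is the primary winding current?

I_p ≈ 0.889 A

V_A = 240 × 323/2246 = 34.515 V; V_B = 240 × 102/2246 = 10.899 V.
P_out = V_A I_A + V_B I_B = 34.515×5.05 + 10.899×3.58 = 174.30 + 39.020 = 213.32 W.
Ideal ⇒ P_in = P_out, so I_p = P_out/V_p = 213.32/240 = 0.889 A.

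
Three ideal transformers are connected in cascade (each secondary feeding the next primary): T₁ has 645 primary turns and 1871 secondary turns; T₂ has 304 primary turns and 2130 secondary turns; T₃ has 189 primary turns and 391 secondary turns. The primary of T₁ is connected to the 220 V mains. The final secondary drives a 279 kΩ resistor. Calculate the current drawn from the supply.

I_supply ≈ 1.39 A

Secondary of T₁: V = 220.00 × 1871/645 = 638.17 V.
Secondary of T₂: V = 638.17 × 2130/304 = 4471.4 V.
Secondary of T₃: V = 4471.4 × 391/189 = 9250.3 V.
I_load = 9250.3/279000 = 0.033155 A, so P_out = 9250.3 × 0.033155 = 306.70 W.
All ideal ⇒ P_in = P_out, so I_supply = 306.70/220 = 1.39 A.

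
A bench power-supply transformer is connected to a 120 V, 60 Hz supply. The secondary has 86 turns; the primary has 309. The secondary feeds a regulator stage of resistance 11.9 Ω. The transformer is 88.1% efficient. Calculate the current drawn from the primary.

V_s = 120 × 86/309 = 33.398 V.
I_s = V_s/R = 33.398/11.9 = 2.8066 A.
P_out = V_s I_s = 33.398 × 2.8066 = 93.734 W.
P_in = P_out/η = 93.734/0.881 = 106.39 W.
I_p = P_in/V_p = 106.39/120 = 0.887 A.

I_p ≈ 0.887 A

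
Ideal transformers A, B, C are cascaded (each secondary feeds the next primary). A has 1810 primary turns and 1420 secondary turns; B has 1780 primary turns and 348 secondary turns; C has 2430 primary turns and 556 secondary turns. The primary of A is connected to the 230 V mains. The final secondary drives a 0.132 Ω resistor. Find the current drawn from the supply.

Secondary of A: V = 230.00 × 1420/1810 = 180.44 V.
Secondary of B: V = 180.44 × 348/1780 = 35.277 V.
Secondary of C: V = 35.277 × 556/2430 = 8.0717 V.
I_load = 8.0717/0.132 = 61.149 A, so P_out = 8.0717 × 61.149 = 493.58 W.
All ideal ⇒ P_in = P_out, so I_supply = 493.58/230 = 2.15 A.

I_supply ≈ 2.15 A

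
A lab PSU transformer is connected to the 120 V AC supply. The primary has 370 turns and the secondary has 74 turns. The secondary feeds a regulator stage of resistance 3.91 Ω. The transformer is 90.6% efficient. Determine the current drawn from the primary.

I_p ≈ 1.35 A

V_s = 120 × 74/370 = 24.000 V.
I_s = V_s/R = 24.000/3.91 = 6.1381 A.
P_out = V_s I_s = 24.000 × 6.1381 = 147.31 W.
P_in = P_out/η = 147.31/0.906 = 162.60 W.
I_p = P_in/V_p = 162.60/120 = 1.35 A.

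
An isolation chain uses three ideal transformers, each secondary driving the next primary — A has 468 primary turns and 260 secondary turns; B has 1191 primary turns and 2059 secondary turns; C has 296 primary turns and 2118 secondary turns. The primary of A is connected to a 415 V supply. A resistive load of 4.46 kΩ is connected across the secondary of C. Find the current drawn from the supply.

After A: V = 415.00 × 260/468 = 230.56 V.
After B: V = 230.56 × 2059/1191 = 398.58 V.
After C: V = 398.58 × 2118/296 = 2852.0 V.
I_load = 2852.0/4460 = 0.63947 A, so P_out = 2852.0 × 0.63947 = 1823.8 W.
All ideal ⇒ P_in = P_out, so I_supply = 1823.8/415 = 4.39 A.

I_supply ≈ 4.39 A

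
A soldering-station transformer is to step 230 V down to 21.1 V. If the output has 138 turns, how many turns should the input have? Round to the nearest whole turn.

N_in = 1504 turns

N_in/N_out = V_in/V_out, so N_in = 138 × 230/21.1 = 1504.3 ≈ 1504 turns.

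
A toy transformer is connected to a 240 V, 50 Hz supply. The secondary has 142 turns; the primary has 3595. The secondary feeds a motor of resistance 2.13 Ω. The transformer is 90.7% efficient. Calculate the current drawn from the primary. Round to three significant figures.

I_p ≈ 0.194 A

V_s = 240 × 142/3595 = 9.4798 V.
I_s = V_s/R = 9.4798/2.13 = 4.4506 A.
P_out = V_s I_s = 9.4798 × 4.4506 = 42.191 W.
P_in = P_out/η = 42.191/0.907 = 46.517 W.
I_p = P_in/V_p = 46.517/240 = 0.194 A.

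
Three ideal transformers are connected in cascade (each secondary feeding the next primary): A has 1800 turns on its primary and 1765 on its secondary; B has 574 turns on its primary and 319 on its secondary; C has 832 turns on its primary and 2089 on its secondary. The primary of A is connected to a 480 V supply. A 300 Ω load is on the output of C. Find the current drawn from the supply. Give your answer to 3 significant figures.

I_supply ≈ 3.00 A

Secondary of A: V = 480.00 × 1765/1800 = 470.67 V.
Secondary of B: V = 470.67 × 319/574 = 261.57 V.
Secondary of C: V = 261.57 × 2089/832 = 656.76 V.
I_load = 656.76/300 = 2.1892 A, so P_out = 656.76 × 2.1892 = 1437.8 W.
All ideal ⇒ P_in = P_out, so I_supply = 1437.8/480 = 3.00 A.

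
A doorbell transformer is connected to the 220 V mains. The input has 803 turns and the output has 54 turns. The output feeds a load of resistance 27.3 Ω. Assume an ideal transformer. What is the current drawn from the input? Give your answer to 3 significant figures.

I_in ≈ 0.0364 A

V_out = V_in × N_out/N_in = 220 × 54/803 = 14.795 V.
I_out = V_out/R = 14.795/27.3 = 0.54192 A.
For an ideal transformer I_in N_in = I_out N_out, so I_in = 0.54192 × 54/803 = 0.0364 A.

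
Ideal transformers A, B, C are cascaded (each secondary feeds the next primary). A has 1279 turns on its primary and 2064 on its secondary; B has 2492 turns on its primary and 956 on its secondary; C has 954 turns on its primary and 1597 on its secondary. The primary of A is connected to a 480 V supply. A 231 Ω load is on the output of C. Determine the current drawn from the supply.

I_supply ≈ 2.23 A

After A: V = 480.00 × 2064/1279 = 774.61 V.
After B: V = 774.61 × 956/2492 = 297.16 V.
After C: V = 297.16 × 1597/954 = 497.45 V.
I_load = 497.45/231 = 2.1535 A, so P_out = 497.45 × 2.1535 = 1071.2 W.
All ideal ⇒ P_in = P_out, so I_supply = 1071.2/480 = 2.23 A.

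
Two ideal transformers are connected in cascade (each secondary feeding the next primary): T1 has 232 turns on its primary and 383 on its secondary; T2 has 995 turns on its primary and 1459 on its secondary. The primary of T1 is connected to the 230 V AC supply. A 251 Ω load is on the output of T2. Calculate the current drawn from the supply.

I_supply ≈ 5.37 A

Secondary of T1: V = 230.00 × 383/232 = 379.70 V.
Secondary of T2: V = 379.70 × 1459/995 = 556.76 V.
I_load = 556.76/251 = 2.2182 A, so P_out = 556.76 × 2.2182 = 1235.0 W.
All ideal ⇒ P_in = P_out, so I_supply = 1235.0/230 = 5.37 A.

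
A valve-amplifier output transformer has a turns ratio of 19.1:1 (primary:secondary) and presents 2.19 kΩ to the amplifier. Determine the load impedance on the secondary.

Z_s = Z_p/(N_p/N_s)² = 2190/19.1² = 6.00 Ω.

Z_s ≈ 6.00 Ω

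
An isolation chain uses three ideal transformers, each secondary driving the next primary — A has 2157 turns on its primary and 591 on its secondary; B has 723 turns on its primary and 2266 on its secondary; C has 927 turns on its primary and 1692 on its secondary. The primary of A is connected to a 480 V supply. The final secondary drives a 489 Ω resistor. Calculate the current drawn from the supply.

I_supply ≈ 2.41 A

After A: V = 480.00 × 591/2157 = 131.52 V.
After B: V = 131.52 × 2266/723 = 412.19 V.
After C: V = 412.19 × 1692/927 = 752.35 V.
I_load = 752.35/489 = 1.5386 A, so P_out = 752.35 × 1.5386 = 1157.5 W.
All ideal ⇒ P_in = P_out, so I_supply = 1157.5/480 = 2.41 A.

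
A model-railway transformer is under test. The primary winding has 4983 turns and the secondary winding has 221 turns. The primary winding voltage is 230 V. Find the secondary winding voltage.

V_s/V_p = N_s/N_p, so V_s = 230 × 221/4983 = 10.2 V.

V_s ≈ 10.2 V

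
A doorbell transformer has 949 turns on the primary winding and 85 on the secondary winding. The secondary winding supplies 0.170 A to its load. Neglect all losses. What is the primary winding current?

I_p ≈ 0.0152 A

For an ideal transformer I_p/I_s = N_s/N_p, so I_p = 0.170 × 85/949 = 0.0152 A.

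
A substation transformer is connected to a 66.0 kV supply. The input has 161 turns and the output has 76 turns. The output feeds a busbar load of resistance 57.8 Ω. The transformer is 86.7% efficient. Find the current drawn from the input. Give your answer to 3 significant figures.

V_out = 66000 × 76/161 = 31155 V.
I_out = V_out/R = 31155/57.8 = 539.02 A.
P_out = V_out I_out = 31155 × 539.02 = 1.6793×10^7 W.
P_in = P_out/η = 1.6793×10^7/0.867 = 1.9369×10^7 W.
I_in = P_in/V_in = 1.9369×10^7/66000 = 293 A.

I_in ≈ 293 A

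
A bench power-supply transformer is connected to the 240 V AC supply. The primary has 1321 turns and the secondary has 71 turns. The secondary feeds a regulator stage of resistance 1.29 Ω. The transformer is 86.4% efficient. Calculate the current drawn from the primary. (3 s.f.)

I_p ≈ 0.622 A

V_s = 240 × 71/1321 = 12.899 V.
I_s = V_s/R = 12.899/1.29 = 9.9995 A.
P_out = V_s I_s = 12.899 × 9.9995 = 128.99 W.
P_in = P_out/η = 128.99/0.864 = 149.29 W.
I_p = P_in/V_p = 149.29/240 = 0.622 A.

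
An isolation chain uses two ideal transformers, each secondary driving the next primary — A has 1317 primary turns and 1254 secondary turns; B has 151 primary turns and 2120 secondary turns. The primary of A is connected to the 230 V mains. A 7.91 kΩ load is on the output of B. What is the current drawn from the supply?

Secondary of A: V = 230.00 × 1254/1317 = 219.00 V.
Secondary of B: V = 219.00 × 2120/151 = 3074.7 V.
I_load = 3074.7/7910 = 0.38871 A, so P_out = 3074.7 × 0.38871 = 1195.1 W.
All ideal ⇒ P_in = P_out, so I_supply = 1195.1/230 = 5.20 A.

I_supply ≈ 5.20 A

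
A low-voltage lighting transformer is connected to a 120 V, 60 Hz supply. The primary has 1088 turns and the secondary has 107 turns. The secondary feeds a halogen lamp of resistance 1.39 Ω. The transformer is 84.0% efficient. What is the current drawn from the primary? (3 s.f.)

I_p ≈ 0.994 A

V_s = 120 × 107/1088 = 11.801 V.
I_s = V_s/R = 11.801/1.39 = 8.4903 A.
P_out = V_s I_s = 11.801 × 8.4903 = 100.20 W.
P_in = P_out/η = 100.20/0.840 = 119.28 W.
I_p = P_in/V_p = 119.28/120 = 0.994 A.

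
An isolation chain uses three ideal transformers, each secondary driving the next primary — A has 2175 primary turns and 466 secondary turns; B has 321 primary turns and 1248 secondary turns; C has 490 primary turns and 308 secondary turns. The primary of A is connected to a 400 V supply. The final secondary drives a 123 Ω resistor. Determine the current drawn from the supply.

I_supply ≈ 0.892 A

Secondary of A: V = 400.00 × 466/2175 = 85.701 V.
Secondary of B: V = 85.701 × 1248/321 = 333.19 V.
Secondary of C: V = 333.19 × 308/490 = 209.44 V.
I_load = 209.44/123 = 1.7027 A, so P_out = 209.44 × 1.7027 = 356.61 W.
All ideal ⇒ P_in = P_out, so I_supply = 356.61/400 = 0.892 A.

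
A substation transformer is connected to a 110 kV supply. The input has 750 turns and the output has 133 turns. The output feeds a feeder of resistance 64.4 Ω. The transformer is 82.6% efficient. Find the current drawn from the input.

V_out = 110000 × 133/750 = 19507 V.
I_out = V_out/R = 19507/64.4 = 302.90 A.
P_out = V_out I_out = 19507 × 302.90 = 5.9085×10^6 W.
P_in = P_out/η = 5.9085×10^6/0.826 = 7.1532×10^6 W.
I_in = P_in/V_in = 7.1532×10^6/110000 = 65.0 A.

I_in ≈ 65.0 A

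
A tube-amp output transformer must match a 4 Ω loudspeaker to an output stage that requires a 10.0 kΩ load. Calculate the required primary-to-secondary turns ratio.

N_p/N_s ≈ 50.0

Z_p/Z_s = (N_p/N_s)², so N_p/N_s = √(10000/4) = √2500 = 50.0.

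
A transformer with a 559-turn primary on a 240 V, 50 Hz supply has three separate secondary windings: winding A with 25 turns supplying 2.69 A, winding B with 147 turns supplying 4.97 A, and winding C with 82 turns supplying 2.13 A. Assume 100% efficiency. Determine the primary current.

V_A = 240 × 25/559 = 10.733 V; V_B = 240 × 147/559 = 63.113 V; V_C = 240 × 82/559 = 35.206 V.
P_out = V_A I_A + V_B I_B + V_C I_C = 10.733×2.69 + 63.113×4.97 + 35.206×2.13 = 28.873 + 313.67 + 74.988 = 417.53 W.
Ideal ⇒ P_in = P_out, so I_p = P_out/V_p = 417.53/240 = 1.74 A.

I_p ≈ 1.74 A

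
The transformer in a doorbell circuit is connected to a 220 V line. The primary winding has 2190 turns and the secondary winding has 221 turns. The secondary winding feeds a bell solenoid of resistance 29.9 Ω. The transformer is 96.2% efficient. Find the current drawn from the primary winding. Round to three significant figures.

V_s = 220 × 221/2190 = 22.201 V.
I_s = V_s/R = 22.201/29.9 = 0.74251 A.
P_out = V_s I_s = 22.201 × 0.74251 = 16.484 W.
P_in = P_out/η = 16.484/0.962 = 17.135 W.
I_p = P_in/V_p = 17.135/220 = 0.0779 A.

I_p ≈ 0.0779 A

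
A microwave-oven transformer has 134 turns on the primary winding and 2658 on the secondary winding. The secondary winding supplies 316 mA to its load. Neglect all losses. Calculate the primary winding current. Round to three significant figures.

For an ideal transformer I_p/I_s = N_s/N_p, so I_p = 0.316 × 2658/134 = 6.27 A.

I_p ≈ 6.27 A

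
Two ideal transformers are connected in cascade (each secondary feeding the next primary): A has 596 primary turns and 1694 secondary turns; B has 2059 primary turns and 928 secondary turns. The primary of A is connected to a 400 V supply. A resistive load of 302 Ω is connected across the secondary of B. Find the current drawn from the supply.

I_supply ≈ 2.17 A

Secondary of A: V = 400.00 × 1694/596 = 1136.9 V.
Secondary of B: V = 1136.9 × 928/2059 = 512.41 V.
I_load = 512.41/302 = 1.6967 A, so P_out = 512.41 × 1.6967 = 869.42 W.
All ideal ⇒ P_in = P_out, so I_supply = 869.42/400 = 2.17 A.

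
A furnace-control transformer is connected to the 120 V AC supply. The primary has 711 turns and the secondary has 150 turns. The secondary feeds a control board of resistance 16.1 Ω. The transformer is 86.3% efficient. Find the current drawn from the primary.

I_p ≈ 0.384 A

V_s = 120 × 150/711 = 25.316 V.
I_s = V_s/R = 25.316/16.1 = 1.5725 A.
P_out = V_s I_s = 25.316 × 1.5725 = 39.809 W.
P_in = P_out/η = 39.809/0.863 = 46.128 W.
I_p = P_in/V_p = 46.128/120 = 0.384 A.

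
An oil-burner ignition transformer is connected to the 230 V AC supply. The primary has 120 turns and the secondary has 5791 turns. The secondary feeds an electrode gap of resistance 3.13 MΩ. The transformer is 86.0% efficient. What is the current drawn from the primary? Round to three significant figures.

I_p ≈ 0.199 A

V_s = 230 × 5791/120 = 11099 V.
I_s = V_s/R = 11099/(3.13×10^6) = 0.0035461 A.
P_out = V_s I_s = 11099 × 0.0035461 = 39.360 W.
P_in = P_out/η = 39.360/0.860 = 45.768 W.
I_p = P_in/V_p = 45.768/230 = 0.199 A.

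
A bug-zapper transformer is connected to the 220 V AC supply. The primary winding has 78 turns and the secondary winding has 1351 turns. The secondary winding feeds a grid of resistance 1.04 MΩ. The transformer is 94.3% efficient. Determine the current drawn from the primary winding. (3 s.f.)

V_s = 220 × 1351/78 = 3810.5 V.
I_s = V_s/R = 3810.5/(1.04×10^6) = 0.0036640 A.
P_out = V_s I_s = 3810.5 × 0.0036640 = 13.962 W.
P_in = P_out/η = 13.962/0.943 = 14.805 W.
I_p = P_in/V_p = 14.805/220 = 0.0673 A.

I_p ≈ 0.0673 A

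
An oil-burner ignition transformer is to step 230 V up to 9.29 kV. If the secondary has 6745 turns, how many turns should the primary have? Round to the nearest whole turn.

N_p/N_s = V_p/V_s, so N_p = 6745 × 230/9290 = 167.0 ≈ 167 turns.

N_p = 167 turns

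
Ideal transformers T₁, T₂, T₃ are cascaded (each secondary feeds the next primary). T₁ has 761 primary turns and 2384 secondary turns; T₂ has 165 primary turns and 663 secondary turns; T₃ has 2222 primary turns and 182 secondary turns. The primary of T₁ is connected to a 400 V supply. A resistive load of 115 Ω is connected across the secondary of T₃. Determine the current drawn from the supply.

I_supply ≈ 3.70 A

Secondary of T₁: V = 400.00 × 2384/761 = 1253.1 V.
Secondary of T₂: V = 1253.1 × 663/165 = 5035.1 V.
Secondary of T₃: V = 5035.1 × 182/2222 = 412.42 V.
I_load = 412.42/115 = 3.5863 A, so P_out = 412.42 × 3.5863 = 1479.0 W.
All ideal ⇒ P_in = P_out, so I_supply = 1479.0/400 = 3.70 A.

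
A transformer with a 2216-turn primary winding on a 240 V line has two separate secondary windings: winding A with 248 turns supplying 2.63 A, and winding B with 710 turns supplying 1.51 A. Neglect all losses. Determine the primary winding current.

V_A = 240 × 248/2216 = 26.859 V; V_B = 240 × 710/2216 = 76.895 V.
P_out = V_A I_A + V_B I_B = 26.859×2.63 + 76.895×1.51 = 70.640 + 116.11 = 186.75 W.
Ideal ⇒ P_in = P_out, so I_p = P_out/V_p = 186.75/240 = 0.778 A.

I_p ≈ 0.778 A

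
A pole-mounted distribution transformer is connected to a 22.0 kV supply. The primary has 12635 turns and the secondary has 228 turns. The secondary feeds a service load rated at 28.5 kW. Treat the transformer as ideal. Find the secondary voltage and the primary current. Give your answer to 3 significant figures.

V_s ≈ 397 V, I_p ≈ 1.30 A

V_s = V_p × N_s/N_p = 22000 × 228/12635 = 396.99 V.
I_s = P/V_s = 28500/396.99 = 71.790 A.
I_p = I_s × N_s/N_p = 71.790 × 228/12635 = 1.30 A.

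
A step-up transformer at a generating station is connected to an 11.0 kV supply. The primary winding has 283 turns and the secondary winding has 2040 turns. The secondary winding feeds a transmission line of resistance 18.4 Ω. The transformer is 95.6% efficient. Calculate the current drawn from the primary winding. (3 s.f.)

V_s = 11000 × 2040/283 = 79293 V.
I_s = V_s/R = 79293/18.4 = 4309.4 A.
P_out = V_s I_s = 79293 × 4309.4 = 3.4171×10^8 W.
P_in = P_out/η = 3.4171×10^8/0.956 = 3.5744×10^8 W.
I_p = P_in/V_p = 3.5744×10^8/11000 = 32500 A.

I_p ≈ 32500 A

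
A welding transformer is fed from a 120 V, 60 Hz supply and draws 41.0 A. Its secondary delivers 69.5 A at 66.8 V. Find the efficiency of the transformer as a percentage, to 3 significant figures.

P_in = 120 × 41.0 = 4920.00 W.
P_out = 66.8 × 69.5 = 4642.60 W.
η = P_out/P_in = 4642.60/4920.00 = 0.944.

η ≈ 94.4%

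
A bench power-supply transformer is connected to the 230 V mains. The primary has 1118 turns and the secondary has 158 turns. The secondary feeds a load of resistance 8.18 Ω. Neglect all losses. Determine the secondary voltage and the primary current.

V_s = V_p × N_s/N_p = 230 × 158/1118 = 32.504 V.
I_s = V_s/R = 32.504/8.18 = 3.9737 A.
I_p = I_s × N_s/N_p = 3.9737 × 158/1118 = 0.562 A.

V_s ≈ 32.5 V, I_p ≈ 0.562 A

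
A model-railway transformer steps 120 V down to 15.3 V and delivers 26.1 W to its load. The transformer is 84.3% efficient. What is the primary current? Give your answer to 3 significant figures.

P_in = P_out/η = 26.1/0.843 = 30.961 W.
I_p = P_in/V_p = 30.961/120 = 0.258 A.

I_p ≈ 0.258 A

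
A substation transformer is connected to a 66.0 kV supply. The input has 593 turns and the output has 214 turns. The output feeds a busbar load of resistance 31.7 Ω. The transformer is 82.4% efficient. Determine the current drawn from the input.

I_in ≈ 329 A

V_out = 66000 × 214/593 = 23818 V.
I_out = V_out/R = 23818/31.7 = 751.35 A.
P_out = V_out I_out = 23818 × 751.35 = 1.7896×10^7 W.
P_in = P_out/η = 1.7896×10^7/0.824 = 2.1718×10^7 W.
I_in = P_in/V_in = 2.1718×10^7/66000 = 329 A.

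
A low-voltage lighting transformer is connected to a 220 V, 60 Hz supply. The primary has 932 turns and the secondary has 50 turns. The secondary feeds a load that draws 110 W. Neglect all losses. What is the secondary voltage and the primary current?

V_s = V_p × N_s/N_p = 220 × 50/932 = 11.803 V.
I_s = P/V_s = 110/11.803 = 9.3200 A.
I_p = I_s × N_s/N_p = 9.3200 × 50/932 = 0.500 A.

V_s ≈ 11.8 V, I_p ≈ 0.500 A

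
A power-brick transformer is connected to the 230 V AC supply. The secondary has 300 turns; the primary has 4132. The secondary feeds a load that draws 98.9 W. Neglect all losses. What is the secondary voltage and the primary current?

V_s ≈ 16.7 V, I_p ≈ 0.430 A

V_s = V_p × N_s/N_p = 230 × 300/4132 = 16.699 V.
I_s = P/V_s = 98.9/16.699 = 5.9225 A.
I_p = I_s × N_s/N_p = 5.9225 × 300/4132 = 0.430 A.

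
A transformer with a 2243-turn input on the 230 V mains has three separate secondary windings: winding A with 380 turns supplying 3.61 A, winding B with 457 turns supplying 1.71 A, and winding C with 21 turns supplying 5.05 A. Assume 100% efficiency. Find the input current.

V_A = 230 × 380/2243 = 38.966 V; V_B = 230 × 457/2243 = 46.861 V; V_C = 230 × 21/2243 = 2.1534 V.
P_out = V_A I_A + V_B I_B + V_C I_C = 38.966×3.61 + 46.861×1.71 + 2.1534×5.05 = 140.67 + 80.133 + 10.874 = 231.67 W.
Ideal ⇒ P_in = P_out, so I_in = P_out/V_in = 231.67/230 = 1.01 A.

I_in ≈ 1.01 A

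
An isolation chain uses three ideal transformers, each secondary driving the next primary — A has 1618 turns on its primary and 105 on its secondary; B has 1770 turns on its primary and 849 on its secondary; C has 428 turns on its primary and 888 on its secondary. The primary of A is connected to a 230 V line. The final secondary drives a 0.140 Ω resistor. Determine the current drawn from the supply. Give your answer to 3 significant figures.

I_supply ≈ 6.85 A

Secondary of A: V = 230.00 × 105/1618 = 14.926 V.
Secondary of B: V = 14.926 × 849/1770 = 7.1593 V.
Secondary of C: V = 7.1593 × 888/428 = 14.854 V.
I_load = 14.854/0.140 = 106.10 A, so P_out = 14.854 × 106.10 = 1576.0 W.
All ideal ⇒ P_in = P_out, so I_supply = 1576.0/230 = 6.85 A.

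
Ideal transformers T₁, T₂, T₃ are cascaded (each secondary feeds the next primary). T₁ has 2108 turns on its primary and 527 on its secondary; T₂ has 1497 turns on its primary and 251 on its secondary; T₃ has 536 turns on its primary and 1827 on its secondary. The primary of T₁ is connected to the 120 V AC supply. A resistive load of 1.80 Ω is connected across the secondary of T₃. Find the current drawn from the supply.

After T₁: V = 120.00 × 527/2108 = 30.000 V.
After T₂: V = 30.000 × 251/1497 = 5.0301 V.
After T₃: V = 5.0301 × 1827/536 = 17.145 V.
I_load = 17.145/1.80 = 9.5252 A, so P_out = 17.145 × 9.5252 = 163.31 W.
All ideal ⇒ P_in = P_out, so I_supply = 163.31/120 = 1.36 A.

I_supply ≈ 1.36 A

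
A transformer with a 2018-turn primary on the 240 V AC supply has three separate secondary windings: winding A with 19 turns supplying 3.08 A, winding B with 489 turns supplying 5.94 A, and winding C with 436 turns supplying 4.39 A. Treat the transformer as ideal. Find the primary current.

I_p ≈ 2.42 A

V_A = 240 × 19/2018 = 2.2597 V; V_B = 240 × 489/2018 = 58.157 V; V_C = 240 × 436/2018 = 51.853 V.
P_out = V_A I_A + V_B I_B + V_C I_C = 2.2597×3.08 + 58.157×5.94 + 51.853×4.39 = 6.9598 + 345.45 + 227.64 = 580.05 W.
Ideal ⇒ P_in = P_out, so I_p = P_out/V_p = 580.05/240 = 2.42 A.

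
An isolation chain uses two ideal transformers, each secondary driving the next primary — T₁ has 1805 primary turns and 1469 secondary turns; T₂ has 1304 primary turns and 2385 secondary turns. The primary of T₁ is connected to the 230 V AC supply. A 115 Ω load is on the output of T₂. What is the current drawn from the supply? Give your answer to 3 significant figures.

I_supply ≈ 4.43 A

After T₁: V = 230.00 × 1469/1805 = 187.19 V.
After T₂: V = 187.19 × 2385/1304 = 342.36 V.
I_load = 342.36/115 = 2.9770 A, so P_out = 342.36 × 2.9770 = 1019.2 W.
All ideal ⇒ P_in = P_out, so I_supply = 1019.2/230 = 4.43 A.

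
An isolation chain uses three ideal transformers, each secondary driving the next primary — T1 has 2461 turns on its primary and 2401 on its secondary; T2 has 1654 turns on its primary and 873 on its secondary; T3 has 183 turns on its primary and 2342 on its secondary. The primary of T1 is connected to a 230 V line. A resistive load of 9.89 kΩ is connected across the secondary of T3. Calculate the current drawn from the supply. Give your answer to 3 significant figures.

After T1: V = 230.00 × 2401/2461 = 224.39 V.
After T2: V = 224.39 × 873/1654 = 118.44 V.
After T3: V = 118.44 × 2342/183 = 1515.7 V.
I_load = 1515.7/9890 = 0.15326 A, so P_out = 1515.7 × 0.15326 = 232.30 W.
All ideal ⇒ P_in = P_out, so I_supply = 232.30/230 = 1.01 A.

I_supply ≈ 1.01 A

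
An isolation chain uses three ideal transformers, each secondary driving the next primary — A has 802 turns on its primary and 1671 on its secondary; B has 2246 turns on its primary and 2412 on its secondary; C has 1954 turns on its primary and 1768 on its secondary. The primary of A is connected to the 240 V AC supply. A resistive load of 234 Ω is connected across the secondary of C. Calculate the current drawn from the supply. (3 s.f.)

I_supply ≈ 4.20 A

Secondary of A: V = 240.00 × 1671/802 = 500.05 V.
Secondary of B: V = 500.05 × 2412/2246 = 537.01 V.
Secondary of C: V = 537.01 × 1768/1954 = 485.89 V.
I_load = 485.89/234 = 2.0765 A, so P_out = 485.89 × 2.0765 = 1008.9 W.
All ideal ⇒ P_in = P_out, so I_supply = 1008.9/240 = 4.20 A.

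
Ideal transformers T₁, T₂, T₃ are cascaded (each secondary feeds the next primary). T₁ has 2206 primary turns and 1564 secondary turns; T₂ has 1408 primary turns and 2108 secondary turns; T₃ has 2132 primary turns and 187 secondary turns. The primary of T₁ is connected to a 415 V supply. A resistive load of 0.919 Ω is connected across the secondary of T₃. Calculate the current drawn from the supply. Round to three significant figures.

I_supply ≈ 3.91 A

After T₁: V = 415.00 × 1564/2206 = 294.22 V.
After T₂: V = 294.22 × 2108/1408 = 440.50 V.
After T₃: V = 440.50 × 187/2132 = 38.637 V.
I_load = 38.637/0.919 = 42.042 A, so P_out = 38.637 × 42.042 = 1624.4 W.
All ideal ⇒ P_in = P_out, so I_supply = 1624.4/415 = 3.91 A.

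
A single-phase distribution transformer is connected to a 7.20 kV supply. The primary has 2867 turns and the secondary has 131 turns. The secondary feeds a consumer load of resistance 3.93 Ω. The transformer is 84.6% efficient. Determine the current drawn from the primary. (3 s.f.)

V_s = 7200 × 131/2867 = 328.99 V.
I_s = V_s/R = 328.99/3.93 = 83.711 A.
P_out = V_s I_s = 328.99 × 83.711 = 27540 W.
P_in = P_out/η = 27540/0.846 = 32553 W.
I_p = P_in/V_p = 32553/7200 = 4.52 A.

I_p ≈ 4.52 A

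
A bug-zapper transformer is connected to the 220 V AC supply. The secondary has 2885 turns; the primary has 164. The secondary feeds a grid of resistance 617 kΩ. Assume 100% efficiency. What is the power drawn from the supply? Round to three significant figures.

P ≈ 24.3 W

V_s = V_p × N_s/N_p = 220 × 2885/164 = 3870.1 V.
I_s = V_s/R = 3870.1/617000 = 0.0062725 A.
I_p = I_s × N_s/N_p = 0.0062725 × 2885/164 = 0.11034 A.
P = V_p I_p = 220 × 0.11034 = 24.3 W.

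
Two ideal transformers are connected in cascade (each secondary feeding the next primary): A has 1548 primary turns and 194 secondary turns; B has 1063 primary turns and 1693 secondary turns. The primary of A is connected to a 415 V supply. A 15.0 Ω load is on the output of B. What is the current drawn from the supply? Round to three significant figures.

Secondary of A: V = 415.00 × 194/1548 = 52.009 V.
Secondary of B: V = 52.009 × 1693/1063 = 82.833 V.
I_load = 82.833/15.0 = 5.5222 A, so P_out = 82.833 × 5.5222 = 457.42 W.
All ideal ⇒ P_in = P_out, so I_supply = 457.42/415 = 1.10 A.

I_supply ≈ 1.10 A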